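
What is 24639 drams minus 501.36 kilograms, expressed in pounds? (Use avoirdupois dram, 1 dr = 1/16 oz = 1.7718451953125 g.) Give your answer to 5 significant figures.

-1009.1 lb

24639 dr = 96.2461 lb and 501.36 kg = 1105.31 lb.
96.2461 − 1105.31 ≈ -1009.1 lb.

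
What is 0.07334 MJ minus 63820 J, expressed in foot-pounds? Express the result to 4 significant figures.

7022 ft·lbf

0.07334 MJ = 54092.8 ft·lbf and 63820 J = 47071.2 ft·lbf.
54092.8 − 47071.2 ≈ 7022 ft·lbf.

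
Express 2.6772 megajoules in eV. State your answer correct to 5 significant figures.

1 megajoule = 6.24151 × 10^24 electronvolts.
Thus 2.6772 × 6.24151 × 10^24 ≈ 1.6710 × 10^25 eV.

1.6710 × 10^25 eV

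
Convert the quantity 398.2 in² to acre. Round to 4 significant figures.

6.348e-5 acre

1 in² = 1.59423e-7 acre.
So 398.2 × 1.59423e-7 ≈ 6.348e-5 acre.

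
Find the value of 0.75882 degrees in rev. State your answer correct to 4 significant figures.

1 ° = 0.00277778 revolutions.
Thus 0.75882 × 0.00277778 ≈ 0.002108 rev.

0.002108 revolutions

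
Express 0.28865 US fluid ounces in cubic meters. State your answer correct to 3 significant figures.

8.54 × 10^-6 m³

1 US fluid ounce = 2.95735 × 10^-5 m³.
Then 0.28865 × 2.95735 × 10^-5 ≈ 8.54 × 10^-6 m³.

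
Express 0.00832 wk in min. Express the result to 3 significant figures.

1 week = 10080.0 min.
Then 0.00832 × 10080.0 ≈ 83.9 min.

83.9 minutes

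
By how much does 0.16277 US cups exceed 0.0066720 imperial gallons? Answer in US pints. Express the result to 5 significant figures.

0.017283 US pt

0.16277 US cup = 0.0813850 US pt and 0.0066720 imp gal = 0.0641019 US pt.
0.0813850 − 0.0641019 ≈ 0.017283 US pt.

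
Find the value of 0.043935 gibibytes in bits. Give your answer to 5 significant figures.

3.7740e+8 bits

1 GiB = 8.58993e+9 bits.
Thus 0.043935 × 8.58993e+9 ≈ 3.7740e+8 bit.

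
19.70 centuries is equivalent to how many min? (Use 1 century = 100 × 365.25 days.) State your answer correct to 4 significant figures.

1.036e+9 min

1 century = 5.25960e+7 min.
Then 19.70 × 5.25960e+7 ≈ 1.036e+9 min.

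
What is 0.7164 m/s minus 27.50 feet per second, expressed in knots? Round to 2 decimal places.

-14.90 knots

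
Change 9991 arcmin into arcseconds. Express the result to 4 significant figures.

599500 arcsec

1 arcminute = 60.0000 arcseconds.
Thus 9991 × 60.0000 ≈ 599500 arcsec.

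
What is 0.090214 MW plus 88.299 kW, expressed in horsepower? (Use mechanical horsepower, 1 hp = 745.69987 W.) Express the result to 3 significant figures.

239 horsepower

0.090214 MW = 120.979 hp and 88.299 kW = 118.411 hp.
120.979 + 118.411 ≈ 239 hp.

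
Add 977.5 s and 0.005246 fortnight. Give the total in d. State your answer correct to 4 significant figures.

977.5 s = 0.0113137 d and 0.005246 fortnight = 0.0734440 d.
0.0113137 + 0.0734440 ≈ 0.08476 d.

0.08476 d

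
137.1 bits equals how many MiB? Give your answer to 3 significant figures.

1.63e-5 MiB

1 bit = 1.19209e-7 MiB.
Thus 137.1 × 1.19209e-7 ≈ 1.63e-5 MiB.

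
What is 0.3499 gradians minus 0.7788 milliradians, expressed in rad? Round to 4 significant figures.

0.3499 grad = 0.00549622 rad and 0.7788 mrad = 0.000778800 rad.
0.00549622 − 0.000778800 ≈ 0.004717 rad.

0.004717 rad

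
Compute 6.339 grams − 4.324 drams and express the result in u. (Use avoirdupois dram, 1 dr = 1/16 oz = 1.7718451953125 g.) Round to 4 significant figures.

6.339 g = 3.81744e+24 u and 4.324 dr = 4.61384e+24 u.
3.81744e+24 − 4.61384e+24 ≈ -7.964e+23 u.

-7.964e+23 atomic mass units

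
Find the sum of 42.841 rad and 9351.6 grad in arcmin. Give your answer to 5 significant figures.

652260 arcminutes

42.841 rad = 147277 arcmin and 9351.6 grad = 504986 arcmin.
147277 + 504986 ≈ 652260 arcmin.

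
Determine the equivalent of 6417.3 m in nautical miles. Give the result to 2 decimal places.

3.47 nmi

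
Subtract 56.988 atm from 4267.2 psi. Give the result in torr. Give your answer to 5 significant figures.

4267.2 psi = 220678 torr and 56.988 atm = 43310.9 torr.
220678 − 43310.9 ≈ 177370 torr.

177370 torr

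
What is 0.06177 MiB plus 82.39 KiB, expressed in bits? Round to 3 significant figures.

0.06177 MiB = 518164 bit and 82.39 KiB = 674939 bit.
518164 + 674939 ≈ 1.19e+6 bit.

1.19e+6 bit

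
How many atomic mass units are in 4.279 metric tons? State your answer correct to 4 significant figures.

1 t = 6.02214e+29 u.
So 4.279 × 6.02214e+29 ≈ 2.577e+30 u.

2.577e+30 u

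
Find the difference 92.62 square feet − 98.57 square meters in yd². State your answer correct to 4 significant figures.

-107.6 yd²

92.62 ft² = 10.2911 yd² and 98.57 m² = 117.889 yd².
10.2911 − 117.889 ≈ -107.6 yd².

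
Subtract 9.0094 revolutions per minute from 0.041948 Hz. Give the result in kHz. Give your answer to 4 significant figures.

-0.0001082 kHz

0.041948 Hz = 4.19480e-5 kHz and 9.0094 rpm = 0.000150157 kHz.
4.19480e-5 − 0.000150157 ≈ -0.0001082 kHz.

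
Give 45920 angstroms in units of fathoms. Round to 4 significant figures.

1 Å = 5.46807 × 10^-11 fathom.
45920 × 5.46807 × 10^-11 ≈ 2.511 × 10^-6 fathom.

2.511 × 10^-6 fathoms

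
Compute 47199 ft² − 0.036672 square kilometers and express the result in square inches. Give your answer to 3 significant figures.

47199 ft² = 6.79666 × 10^6 in² and 0.036672 km² = 5.68417 × 10^7 in².
6.79666 × 10^6 − 5.68417 × 10^7 ≈ -5.00 × 10^7 in².

-5.00 × 10^7 in²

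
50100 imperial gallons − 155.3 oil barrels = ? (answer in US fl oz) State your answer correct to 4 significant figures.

6.867 × 10^6 US fl oz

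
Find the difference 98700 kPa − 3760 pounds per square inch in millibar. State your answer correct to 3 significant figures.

98700 kPa = 987000 mbar and 3760 psi = 259243 mbar.
987000 − 259243 ≈ 728000 mbar.

728000 mbar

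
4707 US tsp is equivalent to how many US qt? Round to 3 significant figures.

24.5 US qt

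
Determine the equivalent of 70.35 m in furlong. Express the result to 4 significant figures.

1 meter = 0.00497097 furlong.
70.35 × 0.00497097 ≈ 0.3497 furlong.

0.3497 furlong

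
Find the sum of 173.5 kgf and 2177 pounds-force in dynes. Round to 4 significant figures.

1.139 × 10^9 dyn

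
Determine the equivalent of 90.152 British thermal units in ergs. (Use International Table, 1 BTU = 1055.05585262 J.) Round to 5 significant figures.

9.5115e+11 erg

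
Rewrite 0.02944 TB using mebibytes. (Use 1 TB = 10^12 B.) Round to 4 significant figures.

28080 mebibytes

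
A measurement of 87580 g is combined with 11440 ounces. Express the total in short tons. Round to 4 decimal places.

87580 g = 0.0965404 short ton and 11440 oz = 0.357500 short ton.
0.0965404 + 0.357500 ≈ 0.4540 short ton.

0.4540 short ton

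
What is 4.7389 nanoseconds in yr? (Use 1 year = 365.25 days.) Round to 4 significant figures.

1.502 × 10^-16 years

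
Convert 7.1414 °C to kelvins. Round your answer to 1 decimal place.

K = °C + 273.15.
Applying the formula gives 280.3 K.

280.3 K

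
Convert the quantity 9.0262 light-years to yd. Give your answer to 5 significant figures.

1 light-year = 1.03464 × 10^16 yd.
9.0262 × 1.03464 × 10^16 ≈ 9.3389 × 10^16 yd.

9.3389 × 10^16 yd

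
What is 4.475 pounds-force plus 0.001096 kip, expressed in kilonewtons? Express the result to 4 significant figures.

0.02478 kN

4.475 lbf = 0.0199058 kN and 0.001096 kip = 0.00487525 kN.
0.0199058 + 0.00487525 ≈ 0.02478 kN.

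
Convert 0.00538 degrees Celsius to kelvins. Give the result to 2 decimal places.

K = °C + 273.15.
Applying the formula gives 273.16 K.

273.16 kelvins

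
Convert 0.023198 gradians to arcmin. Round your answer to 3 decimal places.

1 gradian = 54.0000 arcmin.
Then 0.023198 × 54.0000 ≈ 1.253 arcmin.

1.253 arcminutes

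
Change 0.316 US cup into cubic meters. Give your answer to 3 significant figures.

7.48 × 10^-5 m³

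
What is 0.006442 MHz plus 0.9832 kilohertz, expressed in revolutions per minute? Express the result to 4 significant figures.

445500 rpm

0.006442 MHz = 386520 rpm and 0.9832 kHz = 58992.0 rpm.
386520 + 58992.0 ≈ 445500 rpm.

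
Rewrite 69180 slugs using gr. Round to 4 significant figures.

1 slug = 225218 gr.
69180 × 225218 ≈ 1.558 × 10^10 gr.

1.558 × 10^10 gr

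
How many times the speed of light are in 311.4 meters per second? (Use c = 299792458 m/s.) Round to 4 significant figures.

1.039e-6 times the speed of light

1 m/s = 3.33564e-9 c.
Thus 311.4 × 3.33564e-9 ≈ 1.039e-6 c.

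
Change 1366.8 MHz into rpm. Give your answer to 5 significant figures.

8.2008e+10 revolutions per minute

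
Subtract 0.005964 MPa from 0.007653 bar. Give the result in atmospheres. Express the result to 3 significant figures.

-0.0513 atmospheres

0.007653 bar = 0.00755292 atm and 0.005964 MPa = 0.0588601 atm.
0.00755292 − 0.0588601 ≈ -0.0513 atm.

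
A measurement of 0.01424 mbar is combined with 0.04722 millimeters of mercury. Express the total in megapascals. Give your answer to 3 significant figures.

0.01424 mbar = 1.42400e-6 MPa and 0.04722 mmHg = 6.29548e-6 MPa.
1.42400e-6 + 6.29548e-6 ≈ 7.72e-6 MPa.

7.72e-6 megapascals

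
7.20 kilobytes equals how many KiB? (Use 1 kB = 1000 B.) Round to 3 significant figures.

1 kB = 0.9765625 KiB.
7.20 × 0.9765625 ≈ 7.03 KiB.

7.03 KiB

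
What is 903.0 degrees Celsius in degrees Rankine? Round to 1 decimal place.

°R = (°C + 273.15) × 9/5.
Applying the formula gives 2117.1 °R.

2117.1 °R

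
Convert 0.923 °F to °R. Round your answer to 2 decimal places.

°R = °F + 459.67.
Applying the formula gives 460.59 °R.

460.59 °R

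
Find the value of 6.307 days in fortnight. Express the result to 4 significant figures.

0.4505 fortnight

1 d = 0.0714286 fortnights.
6.307 × 0.0714286 ≈ 0.4505 fortnight.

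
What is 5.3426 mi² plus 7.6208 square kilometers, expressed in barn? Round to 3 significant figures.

5.3426 mi² = 1.38373e+35 barn and 7.6208 km² = 7.62080e+34 barn.
1.38373e+35 + 7.62080e+34 ≈ 2.15e+35 barn.

2.15e+35 barn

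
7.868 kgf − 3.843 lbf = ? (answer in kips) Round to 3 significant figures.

7.868 kgf = 0.0173460 kip and 3.843 lbf = 0.00384300 kip.
0.0173460 − 0.00384300 ≈ 0.0135 kip.

0.0135 kips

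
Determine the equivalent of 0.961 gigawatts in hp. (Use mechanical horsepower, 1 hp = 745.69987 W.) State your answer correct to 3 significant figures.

1.29e+6 hp

1 gigawatt = 1.34102e+6 hp.
0.961 × 1.34102e+6 ≈ 1.29e+6 hp.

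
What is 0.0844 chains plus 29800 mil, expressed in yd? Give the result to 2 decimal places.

2.68 yd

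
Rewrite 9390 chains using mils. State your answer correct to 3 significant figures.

1 chain = 792000 mil.
Thus 9390 × 792000 ≈ 7.44 × 10^9 mil.

7.44 × 10^9 mil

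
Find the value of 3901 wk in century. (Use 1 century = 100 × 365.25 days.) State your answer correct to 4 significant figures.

0.7476 century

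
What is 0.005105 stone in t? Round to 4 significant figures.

3.242 × 10^-5 metric tons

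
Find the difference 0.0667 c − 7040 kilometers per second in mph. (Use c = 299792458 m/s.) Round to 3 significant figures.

2.90 × 10^7 miles per hour

0.0667 c = 4.47301 × 10^7 mph and 7040 km/s = 1.57480 × 10^7 mph.
4.47301 × 10^7 − 1.57480 × 10^7 ≈ 2.90 × 10^7 mph.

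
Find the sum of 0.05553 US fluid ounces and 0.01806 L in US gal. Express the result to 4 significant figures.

0.005205 US gallons

0.05553 US fl oz = 0.000433828 US gal and 0.01806 L = 0.00477095 US gal.
0.000433828 + 0.00477095 ≈ 0.005205 US gal.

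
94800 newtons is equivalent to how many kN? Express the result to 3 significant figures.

94.8 kilonewtons

1 newton = 0.00100000 kilonewtons.
94800 × 0.00100000 ≈ 94.8 kN.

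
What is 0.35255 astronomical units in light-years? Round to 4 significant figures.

5.575e-6 light-years

1 au = 1.58125e-5 ly.
Then 0.35255 × 1.58125e-5 ≈ 5.575e-6 ly.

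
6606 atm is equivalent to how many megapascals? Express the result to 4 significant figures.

669.4 megapascals

1 atm = 0.101325 MPa.
Thus 6606 × 0.101325 ≈ 669.4 MPa.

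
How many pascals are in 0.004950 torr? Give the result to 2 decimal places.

0.66 pascals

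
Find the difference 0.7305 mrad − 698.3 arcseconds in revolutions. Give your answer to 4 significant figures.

-0.0004225 rev

0.7305 mrad = 0.000116263 rev and 698.3 arcsec = 0.000538812 rev.
0.000116263 − 0.000538812 ≈ -0.0004225 rev.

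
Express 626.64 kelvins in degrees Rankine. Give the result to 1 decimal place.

°R = K × 9/5.
Applying the formula gives 1128.0 °R.

1128.0 °R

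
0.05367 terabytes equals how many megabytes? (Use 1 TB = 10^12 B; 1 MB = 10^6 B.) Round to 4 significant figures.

53670 megabytes

1 TB = 1.00000 × 10^6 megabytes.
Then 0.05367 × 1.00000 × 10^6 ≈ 53670 MB.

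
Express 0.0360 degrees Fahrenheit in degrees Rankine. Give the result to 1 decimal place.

459.7 degrees Rankine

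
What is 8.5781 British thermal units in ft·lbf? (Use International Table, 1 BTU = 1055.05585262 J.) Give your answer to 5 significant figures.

6675.2 ft·lbf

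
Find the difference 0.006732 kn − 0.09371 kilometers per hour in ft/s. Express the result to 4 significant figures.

-0.07404 ft/s

0.006732 kn = 0.0113623 ft/s and 0.09371 km/h = 0.0854021 ft/s.
0.0113623 − 0.0854021 ≈ -0.07404 ft/s.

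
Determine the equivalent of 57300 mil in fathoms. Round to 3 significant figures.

0.796 fathom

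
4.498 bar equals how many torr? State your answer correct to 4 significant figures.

3374 torr

1 bar = 750.062 torr.
Then 4.498 × 750.062 ≈ 3374 torr.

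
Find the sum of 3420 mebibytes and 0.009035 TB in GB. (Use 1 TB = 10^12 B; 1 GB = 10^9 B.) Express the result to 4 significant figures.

12.62 gigabytes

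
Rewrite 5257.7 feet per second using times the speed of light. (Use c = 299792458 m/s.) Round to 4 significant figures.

5.346e-6 c

1 foot per second = 1.01670e-9 c.
5257.7 × 1.01670e-9 ≈ 5.346e-6 c.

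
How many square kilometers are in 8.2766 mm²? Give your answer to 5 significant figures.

8.2766 × 10^-12 square kilometers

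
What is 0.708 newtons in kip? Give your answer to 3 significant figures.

1 N = 0.000224809 kips.
So 0.708 × 0.000224809 ≈ 0.000159 kip.

0.000159 kips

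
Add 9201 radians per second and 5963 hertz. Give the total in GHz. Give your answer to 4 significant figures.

9201 rad/s = 1.46438 × 10^-6 GHz and 5963 Hz = 5.96300 × 10^-6 GHz.
1.46438 × 10^-6 + 5.96300 × 10^-6 ≈ 7.427 × 10^-6 GHz.

7.427 × 10^-6 gigahertz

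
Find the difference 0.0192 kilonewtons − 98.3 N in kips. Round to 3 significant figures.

0.0192 kN = 0.00431633 kip and 98.3 N = 0.0220987 kip.
0.00431633 − 0.0220987 ≈ -0.0178 kip.

-0.0178 kip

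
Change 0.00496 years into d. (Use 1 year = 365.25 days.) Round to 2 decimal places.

1.81 d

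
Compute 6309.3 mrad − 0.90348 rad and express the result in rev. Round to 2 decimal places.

0.86 rev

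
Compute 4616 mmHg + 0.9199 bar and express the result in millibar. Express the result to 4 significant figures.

4616 mmHg = 6154.16 mbar and 0.9199 bar = 919.900 mbar.
6154.16 + 919.900 ≈ 7074 mbar.

7074 mbar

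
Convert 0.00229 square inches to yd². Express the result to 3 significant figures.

1.77e-6 square yards

1 square inch = 0.000771605 yd².
So 0.00229 × 0.000771605 ≈ 1.77e-6 yd².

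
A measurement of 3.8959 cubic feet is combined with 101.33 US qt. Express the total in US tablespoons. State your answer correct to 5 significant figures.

13946 US tbsp

3.8959 ft³ = 7460.70 US tbsp and 101.33 US qt = 6485.12 US tbsp.
7460.70 + 6485.12 ≈ 13946 US tbsp.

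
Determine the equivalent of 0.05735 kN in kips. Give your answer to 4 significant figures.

1 kN = 0.224809 kip.
Then 0.05735 × 0.224809 ≈ 0.01289 kip.

0.01289 kips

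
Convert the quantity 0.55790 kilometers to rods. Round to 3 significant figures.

1 kilometer = 198.839 rod.
So 0.55790 × 198.839 ≈ 111 rod.

111 rods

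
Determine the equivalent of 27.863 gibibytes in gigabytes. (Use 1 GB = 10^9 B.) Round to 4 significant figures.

29.92 gigabytes

1 GiB = 1.07374 GB.
Thus 27.863 × 1.07374 ≈ 29.92 GB.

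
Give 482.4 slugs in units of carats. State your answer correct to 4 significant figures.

3.520 × 10^7 ct

1 slug = 72969.5 ct.
Then 482.4 × 72969.5 ≈ 3.520 × 10^7 ct.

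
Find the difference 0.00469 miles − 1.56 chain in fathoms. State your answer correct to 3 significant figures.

-13.0 fathom

0.00469 mi = 4.12720 fathom and 1.56 chain = 17.1600 fathom.
4.12720 − 17.1600 ≈ -13.0 fathom.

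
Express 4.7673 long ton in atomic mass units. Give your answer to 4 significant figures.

1 long ton = 6.11878e+29 u.
Then 4.7673 × 6.11878e+29 ≈ 2.917e+30 u.

2.917e+30 atomic mass units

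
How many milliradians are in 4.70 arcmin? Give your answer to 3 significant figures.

1 arcmin = 0.290888 mrad.
Thus 4.70 × 0.290888 ≈ 1.37 mrad.

1.37 mrad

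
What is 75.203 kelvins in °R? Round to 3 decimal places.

°R = K × 9/5.
Applying the formula gives 135.365 °R.

135.365 °R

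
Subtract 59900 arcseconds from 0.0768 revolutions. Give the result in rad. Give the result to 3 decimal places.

0.192 rad

0.0768 rev = 0.482549 rad and 59900 arcsec = 0.290403 rad.
0.482549 − 0.290403 ≈ 0.192 rad.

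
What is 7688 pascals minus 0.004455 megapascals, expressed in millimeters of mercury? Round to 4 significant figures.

7688 Pa = 57.6647 mmHg and 0.004455 MPa = 33.4152 mmHg.
57.6647 − 33.4152 ≈ 24.25 mmHg.

24.25 mmHg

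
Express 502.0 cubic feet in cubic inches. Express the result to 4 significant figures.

1 cubic foot = 1728.00 cubic inches.
Thus 502.0 × 1728.00 ≈ 867500 in³.

867500 in³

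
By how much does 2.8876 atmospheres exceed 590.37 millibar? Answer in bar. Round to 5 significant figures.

2.3355 bar

2.8876 atm = 2.92586 bar and 590.37 mbar = 0.590370 bar.
2.92586 − 0.590370 ≈ 2.3355 bar.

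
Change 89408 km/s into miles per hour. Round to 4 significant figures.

2.000 × 10^8 mph

1 kilometer per second = 2236.94 mph.
So 89408 × 2236.94 ≈ 2.000 × 10^8 mph.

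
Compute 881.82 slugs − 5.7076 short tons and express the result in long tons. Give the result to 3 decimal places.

881.82 slug = 12.6659 long ton and 5.7076 short ton = 5.09607 long ton.
12.6659 − 5.09607 ≈ 7.570 long ton.

7.570 long ton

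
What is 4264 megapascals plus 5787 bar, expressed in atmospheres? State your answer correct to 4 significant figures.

4264 MPa = 42082.4 atm and 5787 bar = 5711.32 atm.
42082.4 + 5711.32 ≈ 47790 atm.

47790 atmospheres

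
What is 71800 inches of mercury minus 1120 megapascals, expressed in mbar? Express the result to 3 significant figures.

-8.77e+6 mbar

71800 inHg = 2.43143e+6 mbar and 1120 MPa = 1.12000e+7 mbar.
2.43143e+6 − 1.12000e+7 ≈ -8.77e+6 mbar.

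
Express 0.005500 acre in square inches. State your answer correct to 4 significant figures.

34500 in²

1 acre = 6.27264e+6 in².
Thus 0.005500 × 6.27264e+6 ≈ 34500 in².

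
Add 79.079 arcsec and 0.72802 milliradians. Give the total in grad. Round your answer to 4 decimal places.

79.079 arcsec = 0.0244071 grad and 0.72802 mrad = 0.0463472 grad.
0.0244071 + 0.0463472 ≈ 0.0708 grad.

0.0708 gradians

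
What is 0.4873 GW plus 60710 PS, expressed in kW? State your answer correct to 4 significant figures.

532000 kW

0.4873 GW = 487300 kW and 60710 PS = 44652.1 kW.
487300 + 44652.1 ≈ 532000 kW.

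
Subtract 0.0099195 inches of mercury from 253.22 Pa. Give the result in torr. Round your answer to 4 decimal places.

253.22 Pa = 1.89931 torr and 0.0099195 inHg = 0.251955 torr.
1.89931 − 0.251955 ≈ 1.6474 torr.

1.6474 torr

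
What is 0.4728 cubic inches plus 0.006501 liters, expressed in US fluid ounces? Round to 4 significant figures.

0.4728 in³ = 0.261984 US fl oz and 0.006501 L = 0.219825 US fl oz.
0.261984 + 0.219825 ≈ 0.4818 US fl oz.

0.4818 US fl oz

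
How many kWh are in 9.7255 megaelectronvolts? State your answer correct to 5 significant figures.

4.3283 × 10^-19 kWh

1 megaelectronvolt = 4.45049 × 10^-20 kWh.
Then 9.7255 × 4.45049 × 10^-20 ≈ 4.3283 × 10^-19 kWh.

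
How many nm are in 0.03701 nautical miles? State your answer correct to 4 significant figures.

1 nautical mile = 1.85200 × 10^12 nanometers.
0.03701 × 1.85200 × 10^12 ≈ 6.854 × 10^10 nm.

6.854 × 10^10 nm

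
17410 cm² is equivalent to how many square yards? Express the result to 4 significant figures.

1 cm² = 0.000119599 square yards.
Thus 17410 × 0.000119599 ≈ 2.082 yd².

2.082 square yards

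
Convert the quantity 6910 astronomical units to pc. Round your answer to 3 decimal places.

1 au = 4.84814 × 10^-6 pc.
Then 6910 × 4.84814 × 10^-6 ≈ 0.034 pc.

0.034 parsecs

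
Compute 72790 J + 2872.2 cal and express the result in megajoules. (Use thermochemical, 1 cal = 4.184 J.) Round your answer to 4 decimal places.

0.0848 megajoules

72790 J = 0.0727900 MJ and 2872.2 cal = 0.0120173 MJ.
0.0727900 + 0.0120173 ≈ 0.0848 MJ.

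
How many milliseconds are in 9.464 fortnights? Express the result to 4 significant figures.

1 fortnight = 1.20960e+9 ms.
9.464 × 1.20960e+9 ≈ 1.145e+10 ms.

1.145e+10 ms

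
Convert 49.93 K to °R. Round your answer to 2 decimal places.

°R = K × 9/5.
Applying the formula gives 89.87 °R.

89.87 degrees Rankine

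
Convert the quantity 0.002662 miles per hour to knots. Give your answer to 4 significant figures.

0.002313 kn

1 mph = 0.868976 kn.
0.002662 × 0.868976 ≈ 0.002313 kn.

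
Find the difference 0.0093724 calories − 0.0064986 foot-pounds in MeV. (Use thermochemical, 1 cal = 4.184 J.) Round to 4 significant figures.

1.898 × 10^11 MeV

0.0093724 cal = 2.44755 × 10^11 MeV and 0.0064986 ft·lbf = 5.49934 × 10^10 MeV.
2.44755 × 10^11 − 5.49934 × 10^10 ≈ 1.898 × 10^11 MeV.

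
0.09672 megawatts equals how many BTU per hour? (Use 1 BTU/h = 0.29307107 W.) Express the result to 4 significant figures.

1 MW = 3.41214e+6 BTU per hour.
0.09672 × 3.41214e+6 ≈ 330000 BTU/h.

330000 BTU/h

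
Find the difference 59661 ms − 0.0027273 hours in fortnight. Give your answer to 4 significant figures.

4.121e-5 fortnights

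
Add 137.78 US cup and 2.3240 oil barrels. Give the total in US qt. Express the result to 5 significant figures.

424.88 US qt

137.78 US cup = 34.4450 US qt and 2.3240 bbl = 390.432 US qt.
34.4450 + 390.432 ≈ 424.88 US qt.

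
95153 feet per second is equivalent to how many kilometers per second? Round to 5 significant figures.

1 foot per second = 0.000304800 kilometers per second.
Thus 95153 × 0.000304800 ≈ 29.003 km/s.

29.003 kilometers per second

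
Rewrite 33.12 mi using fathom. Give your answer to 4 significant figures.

29150 fathom

1 mile = 880.000 fathoms.
Thus 33.12 × 880.000 ≈ 29150 fathom.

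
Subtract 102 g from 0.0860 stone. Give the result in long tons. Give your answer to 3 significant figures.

0.000437 long ton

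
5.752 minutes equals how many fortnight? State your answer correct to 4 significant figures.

0.0002853 fortnights

1 min = 4.96032e-5 fortnights.
Thus 5.752 × 4.96032e-5 ≈ 0.0002853 fortnight.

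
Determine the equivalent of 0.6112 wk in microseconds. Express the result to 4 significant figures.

1 wk = 6.04800 × 10^11 microseconds.
So 0.6112 × 6.04800 × 10^11 ≈ 3.697 × 10^11 μs.

3.697 × 10^11 μs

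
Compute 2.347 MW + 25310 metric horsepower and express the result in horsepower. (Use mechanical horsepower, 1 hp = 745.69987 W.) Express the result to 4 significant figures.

28110 horsepower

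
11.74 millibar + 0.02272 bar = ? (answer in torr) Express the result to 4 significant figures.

25.85 torr

11.74 mbar = 8.80572 torr and 0.02272 bar = 17.0414 torr.
8.80572 + 17.0414 ≈ 25.85 torr.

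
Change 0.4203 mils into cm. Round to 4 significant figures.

1 mil = 0.00254000 centimeters.
0.4203 × 0.00254000 ≈ 0.001068 cm.

0.001068 centimeters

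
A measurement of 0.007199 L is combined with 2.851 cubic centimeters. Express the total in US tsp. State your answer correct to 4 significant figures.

0.007199 L = 1.46056 US tsp and 2.851 cm³ = 0.578423 US tsp.
1.46056 + 0.578423 ≈ 2.039 US tsp.

2.039 US teaspoons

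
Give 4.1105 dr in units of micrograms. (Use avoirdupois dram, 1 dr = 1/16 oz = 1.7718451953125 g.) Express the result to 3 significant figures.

7.28 × 10^6 μg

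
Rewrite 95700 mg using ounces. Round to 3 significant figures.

1 mg = 3.52740 × 10^-5 oz.
Then 95700 × 3.52740 × 10^-5 ≈ 3.38 oz.

3.38 oz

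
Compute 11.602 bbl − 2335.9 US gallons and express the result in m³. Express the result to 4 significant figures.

11.602 bbl = 1.84457 m³ and 2335.9 US gal = 8.84234 m³.
1.84457 − 8.84234 ≈ -6.998 m³.

-6.998 m³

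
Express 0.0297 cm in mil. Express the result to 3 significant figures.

11.7 mil

1 centimeter = 393.701 mil.
Thus 0.0297 × 393.701 ≈ 11.7 mil.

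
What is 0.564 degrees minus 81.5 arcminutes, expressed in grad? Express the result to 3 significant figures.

0.564 ° = 0.626667 grad and 81.5 arcmin = 1.50926 grad.
0.626667 − 1.50926 ≈ -0.883 grad.

-0.883 gradians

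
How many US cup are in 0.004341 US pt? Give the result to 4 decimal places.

0.0087 US cup

1 US pint = 2.00000 US cups.
Thus 0.004341 × 2.00000 ≈ 0.0087 US cup.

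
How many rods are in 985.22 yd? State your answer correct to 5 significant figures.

179.13 rod

1 yd = 0.181818 rod.
985.22 × 0.181818 ≈ 179.13 rod.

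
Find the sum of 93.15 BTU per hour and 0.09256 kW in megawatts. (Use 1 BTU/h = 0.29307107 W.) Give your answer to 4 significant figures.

93.15 BTU/h = 2.72996 × 10^-5 MW and 0.09256 kW = 9.25600 × 10^-5 MW.
2.72996 × 10^-5 + 9.25600 × 10^-5 ≈ 0.0001199 MW.

0.0001199 MW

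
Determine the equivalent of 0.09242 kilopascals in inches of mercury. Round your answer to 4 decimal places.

1 kPa = 0.295300 inHg.
Then 0.09242 × 0.295300 ≈ 0.0273 inHg.

0.0273 inHg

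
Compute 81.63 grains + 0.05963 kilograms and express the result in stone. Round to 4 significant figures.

0.01022 st

81.63 gr = 0.000832959 st and 0.05963 kg = 0.00939012 st.
0.000832959 + 0.00939012 ≈ 0.01022 st.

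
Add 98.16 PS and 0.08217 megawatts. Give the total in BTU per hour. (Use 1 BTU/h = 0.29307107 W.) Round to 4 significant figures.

98.16 PS = 246345 BTU/h and 0.08217 MW = 280376 BTU/h.
246345 + 280376 ≈ 526700 BTU/h.

526700 BTU/h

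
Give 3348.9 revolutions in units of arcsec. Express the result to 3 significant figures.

1 rev = 1.29600 × 10^6 arcseconds.
Then 3348.9 × 1.29600 × 10^6 ≈ 4.34 × 10^9 arcsec.

4.34 × 10^9 arcseconds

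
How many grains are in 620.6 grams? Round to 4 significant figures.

9577 gr

1 g = 15.4324 gr.
So 620.6 × 15.4324 ≈ 9577 gr.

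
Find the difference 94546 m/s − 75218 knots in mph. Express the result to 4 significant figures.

94546 m/s = 211493 mph and 75218 kn = 86559.3 mph.
211493 − 86559.3 ≈ 124900 mph.

124900 mph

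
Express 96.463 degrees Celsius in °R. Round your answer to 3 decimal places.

°R = (°C + 273.15) × 9/5.
Applying the formula gives 665.303 °R.

665.303 °R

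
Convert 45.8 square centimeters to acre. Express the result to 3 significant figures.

1 cm² = 2.47105e-8 acre.
Thus 45.8 × 2.47105e-8 ≈ 1.13e-6 acre.

1.13e-6 acres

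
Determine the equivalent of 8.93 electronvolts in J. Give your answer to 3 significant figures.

1 eV = 1.60218e-19 joules.
8.93 × 1.60218e-19 ≈ 1.43e-18 J.

1.43e-18 J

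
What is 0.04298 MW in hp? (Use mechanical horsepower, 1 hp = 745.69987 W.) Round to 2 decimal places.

57.64 horsepower

1 megawatt = 1341.02 hp.
Thus 0.04298 × 1341.02 ≈ 57.64 hp.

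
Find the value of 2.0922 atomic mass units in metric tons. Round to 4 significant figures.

3.474 × 10^-30 metric tons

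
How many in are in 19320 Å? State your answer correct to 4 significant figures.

7.606e-5 in

1 Å = 3.93701e-9 in.
19320 × 3.93701e-9 ≈ 7.606e-5 in.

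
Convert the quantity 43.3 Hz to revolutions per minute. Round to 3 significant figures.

1 Hz = 60.0000 revolutions per minute.
Thus 43.3 × 60.0000 ≈ 2600 rpm.

2600 rpm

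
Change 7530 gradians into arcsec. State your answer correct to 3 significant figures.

1 gradian = 3240.00 arcseconds.
7530 × 3240.00 ≈ 2.44 × 10^7 arcsec.

2.44 × 10^7 arcsec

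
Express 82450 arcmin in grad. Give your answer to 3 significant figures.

1530 grad

1 arcmin = 0.0185185 gradians.
82450 × 0.0185185 ≈ 1530 grad.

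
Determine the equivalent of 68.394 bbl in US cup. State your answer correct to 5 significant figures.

45961 US cups

1 bbl = 672.000 US cup.
So 68.394 × 672.000 ≈ 45961 US cup.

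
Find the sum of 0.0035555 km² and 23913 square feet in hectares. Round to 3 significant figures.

0.578 ha

0.0035555 km² = 0.355550 ha and 23913 ft² = 0.222159 ha.
0.355550 + 0.222159 ≈ 0.578 ha.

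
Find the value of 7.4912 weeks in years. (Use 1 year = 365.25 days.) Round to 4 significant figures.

1 week = 0.0191650 years.
So 7.4912 × 0.0191650 ≈ 0.1436 yr.

0.1436 yr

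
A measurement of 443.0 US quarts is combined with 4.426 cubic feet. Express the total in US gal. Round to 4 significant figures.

443.0 US qt = 110.750 US gal and 4.426 ft³ = 33.1088 US gal.
110.750 + 33.1088 ≈ 143.9 US gal.

143.9 US gal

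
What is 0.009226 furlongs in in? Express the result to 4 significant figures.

1 furlong = 7920.00 in.
Thus 0.009226 × 7920.00 ≈ 73.07 in.

73.07 in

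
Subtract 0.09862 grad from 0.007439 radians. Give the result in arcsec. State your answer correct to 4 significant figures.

1215 arcsec

0.007439 rad = 1534.40 arcsec and 0.09862 grad = 319.529 arcsec.
1534.40 − 319.529 ≈ 1215 arcsec.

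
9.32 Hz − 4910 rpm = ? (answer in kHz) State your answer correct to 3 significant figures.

9.32 Hz = 0.00932000 kHz and 4910 rpm = 0.0818333 kHz.
0.00932000 − 0.0818333 ≈ -0.0725 kHz.

-0.0725 kHz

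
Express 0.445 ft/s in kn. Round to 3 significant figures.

0.264 kn

1 foot per second = 0.592484 kn.
So 0.445 × 0.592484 ≈ 0.264 kn.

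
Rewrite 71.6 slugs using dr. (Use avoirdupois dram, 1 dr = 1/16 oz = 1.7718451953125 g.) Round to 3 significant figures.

590000 dr

1 slug = 8236.56 dr.
71.6 × 8236.56 ≈ 590000 dr.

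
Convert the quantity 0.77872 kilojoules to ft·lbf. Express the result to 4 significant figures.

1 kilojoule = 737.562 ft·lbf.
0.77872 × 737.562 ≈ 574.4 ft·lbf.

574.4 foot-pounds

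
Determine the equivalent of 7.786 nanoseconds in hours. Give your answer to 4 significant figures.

2.163 × 10^-12 hours

1 nanosecond = 2.77778 × 10^-13 hours.
Thus 7.786 × 2.77778 × 10^-13 ≈ 2.163 × 10^-12 h.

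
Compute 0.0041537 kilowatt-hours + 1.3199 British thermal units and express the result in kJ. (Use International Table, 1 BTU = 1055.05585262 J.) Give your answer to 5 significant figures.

16.346 kilojoules

0.0041537 kWh = 14.9533 kJ and 1.3199 BTU = 1.39257 kJ.
14.9533 + 1.39257 ≈ 16.346 kJ.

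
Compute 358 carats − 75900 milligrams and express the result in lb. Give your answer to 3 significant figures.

-0.00948 lb

358 ct = 0.157851 lb and 75900 mg = 0.167331 lb.
0.157851 − 0.167331 ≈ -0.00948 lb.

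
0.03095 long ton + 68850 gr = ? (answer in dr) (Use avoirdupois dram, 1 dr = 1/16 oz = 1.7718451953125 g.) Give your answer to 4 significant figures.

0.03095 long ton = 17748.0 dr and 68850 gr = 2517.94 dr.
17748.0 + 2517.94 ≈ 20270 dr.

20270 drams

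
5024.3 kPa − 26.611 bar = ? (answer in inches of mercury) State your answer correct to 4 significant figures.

697.9 inches of mercury

5024.3 kPa = 1483.675 inHg and 26.611 bar = 785.8224 inHg.
1483.675 − 785.8224 ≈ 697.9 inHg.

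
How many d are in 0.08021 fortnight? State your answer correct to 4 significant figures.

1.123 days

1 fortnight = 14.0000 days.
0.08021 × 14.0000 ≈ 1.123 d.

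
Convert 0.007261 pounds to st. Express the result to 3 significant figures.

0.000519 stone

1 pound = 0.0714286 st.
So 0.007261 × 0.0714286 ≈ 0.000519 st.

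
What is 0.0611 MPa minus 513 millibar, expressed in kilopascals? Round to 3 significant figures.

0.0611 MPa = 61.1000 kPa and 513 mbar = 51.3000 kPa.
61.1000 − 51.3000 ≈ 9.80 kPa.

9.80 kilopascals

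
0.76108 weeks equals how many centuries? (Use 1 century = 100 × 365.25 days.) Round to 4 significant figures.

0.0001459 century

1 week = 0.000191650 century.
So 0.76108 × 0.000191650 ≈ 0.0001459 century.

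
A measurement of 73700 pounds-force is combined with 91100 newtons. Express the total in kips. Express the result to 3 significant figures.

73700 lbf = 73.7000 kip and 91100 N = 20.4801 kip.
73.7000 + 20.4801 ≈ 94.2 kip.

94.2 kip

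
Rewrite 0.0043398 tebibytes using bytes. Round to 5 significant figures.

4.7717 × 10^9 B

1 tebibyte = 1.09951 × 10^12 bytes.
0.0043398 × 1.09951 × 10^12 ≈ 4.7717 × 10^9 B.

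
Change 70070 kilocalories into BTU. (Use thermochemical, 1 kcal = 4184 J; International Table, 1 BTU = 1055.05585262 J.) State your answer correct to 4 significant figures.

1 kilocalorie = 3.96567 BTU.
Then 70070 × 3.96567 ≈ 277900 BTU.

277900 British thermal units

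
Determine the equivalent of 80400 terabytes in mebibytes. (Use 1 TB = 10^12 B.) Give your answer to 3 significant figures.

1 TB = 953674 MiB.
80400 × 953674 ≈ 7.67 × 10^10 MiB.

7.67 × 10^10 mebibytes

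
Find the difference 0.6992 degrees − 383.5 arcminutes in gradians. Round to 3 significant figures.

-6.32 gradians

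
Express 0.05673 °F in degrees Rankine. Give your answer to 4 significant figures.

459.7 degrees Rankine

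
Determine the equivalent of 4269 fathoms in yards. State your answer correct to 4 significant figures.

1 fathom = 2.00000 yards.
4269 × 2.00000 ≈ 8538 yd.

8538 yards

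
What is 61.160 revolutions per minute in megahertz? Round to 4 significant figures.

1.019 × 10^-6 megahertz

1 rpm = 1.66667 × 10^-8 megahertz.
Then 61.160 × 1.66667 × 10^-8 ≈ 1.019 × 10^-6 MHz.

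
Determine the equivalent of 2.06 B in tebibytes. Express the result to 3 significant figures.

1.87 × 10^-12 tebibytes

1 byte = 9.09495 × 10^-13 TiB.
So 2.06 × 9.09495 × 10^-13 ≈ 1.87 × 10^-12 TiB.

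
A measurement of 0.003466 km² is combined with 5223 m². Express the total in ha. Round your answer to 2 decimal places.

0.003466 km² = 0.346600 ha and 5223 m² = 0.522300 ha.
0.346600 + 0.522300 ≈ 0.87 ha.

0.87 hectares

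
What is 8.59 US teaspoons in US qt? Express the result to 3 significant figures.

1 US teaspoon = 0.00520833 US quarts.
Then 8.59 × 0.00520833 ≈ 0.0447 US qt.

0.0447 US qt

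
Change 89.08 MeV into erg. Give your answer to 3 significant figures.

0.000143 ergs

1 MeV = 1.60218e-6 erg.
So 89.08 × 1.60218e-6 ≈ 0.000143 erg.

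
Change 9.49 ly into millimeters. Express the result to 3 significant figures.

1 light-year = 9.46073 × 10^18 millimeters.
9.49 × 9.46073 × 10^18 ≈ 8.98 × 10^19 mm.

8.98 × 10^19 mm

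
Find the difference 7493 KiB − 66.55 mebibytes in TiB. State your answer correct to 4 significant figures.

7493 KiB = 6.97840e-6 TiB and 66.55 MiB = 6.34670e-5 TiB.
6.97840e-6 − 6.34670e-5 ≈ -5.649e-5 TiB.

-5.649e-5 tebibytes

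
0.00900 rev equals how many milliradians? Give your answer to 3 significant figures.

1 rev = 6283.19 mrad.
So 0.00900 × 6283.19 ≈ 56.5 mrad.

56.5 milliradians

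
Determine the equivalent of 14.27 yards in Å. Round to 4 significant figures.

1.305e+11 Å

1 yd = 9.14400e+9 Å.
Then 14.27 × 9.14400e+9 ≈ 1.305e+11 Å.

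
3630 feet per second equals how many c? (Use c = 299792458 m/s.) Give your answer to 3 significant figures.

3.69 × 10^-6 times the speed of light

1 ft/s = 1.01670 × 10^-9 c.
Then 3630 × 1.01670 × 10^-9 ≈ 3.69 × 10^-6 c.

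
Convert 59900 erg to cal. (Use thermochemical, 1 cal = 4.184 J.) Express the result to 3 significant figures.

0.00143 cal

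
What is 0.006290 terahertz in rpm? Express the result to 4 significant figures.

3.774e+11 revolutions per minute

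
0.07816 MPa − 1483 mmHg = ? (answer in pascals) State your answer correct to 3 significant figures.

0.07816 MPa = 78160.0 Pa and 1483 mmHg = 197717 Pa.
78160.0 − 197717 ≈ -120000 Pa.

-120000 Pa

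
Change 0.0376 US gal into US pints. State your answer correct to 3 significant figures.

0.301 US pints

1 US gallon = 8.00000 US pt.
Then 0.0376 × 8.00000 ≈ 0.301 US pt.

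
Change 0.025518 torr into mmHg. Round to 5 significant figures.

0.025518 mmHg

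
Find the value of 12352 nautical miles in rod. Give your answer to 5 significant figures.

4.5486 × 10^6 rod

1 nmi = 368.249 rods.
So 12352 × 368.249 ≈ 4.5486 × 10^6 rod.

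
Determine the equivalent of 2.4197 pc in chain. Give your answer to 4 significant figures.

3.712e+15 chains

1 parsec = 1.53388e+15 chain.
Then 2.4197 × 1.53388e+15 ≈ 3.712e+15 chain.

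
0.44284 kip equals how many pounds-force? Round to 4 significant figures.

1 kip = 1000.00 pounds-force.
Then 0.44284 × 1000.00 ≈ 442.8 lbf.

442.8 lbf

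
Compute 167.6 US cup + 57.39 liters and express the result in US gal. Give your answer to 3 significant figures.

25.6 US gallons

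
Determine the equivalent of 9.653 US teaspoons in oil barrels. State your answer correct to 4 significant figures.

0.0002993 oil barrels

1 US tsp = 3.10020 × 10^-5 oil barrels.
So 9.653 × 3.10020 × 10^-5 ≈ 0.0002993 bbl.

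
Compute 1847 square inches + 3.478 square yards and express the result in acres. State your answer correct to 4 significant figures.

1847 in² = 0.000294453 acre and 3.478 yd² = 0.000718595 acre.
0.000294453 + 0.000718595 ≈ 0.001013 acre.

0.001013 acres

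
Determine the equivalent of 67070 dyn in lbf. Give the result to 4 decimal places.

0.1508 lbf

1 dyn = 2.24809 × 10^-6 lbf.
Then 67070 × 2.24809 × 10^-6 ≈ 0.1508 lbf.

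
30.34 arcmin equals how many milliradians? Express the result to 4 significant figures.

1 arcmin = 0.290888 milliradians.
Thus 30.34 × 0.290888 ≈ 8.826 mrad.

8.826 milliradians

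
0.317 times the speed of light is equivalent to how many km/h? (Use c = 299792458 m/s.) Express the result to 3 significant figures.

3.42 × 10^8 kilometers per hour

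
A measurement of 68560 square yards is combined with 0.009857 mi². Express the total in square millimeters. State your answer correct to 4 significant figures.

8.285e+10 square millimeters

68560 yd² = 5.73249e+10 mm² and 0.009857 mi² = 2.55295e+10 mm².
5.73249e+10 + 2.55295e+10 ≈ 8.285e+10 mm².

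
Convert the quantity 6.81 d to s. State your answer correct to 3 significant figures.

1 d = 86400.0 s.
Then 6.81 × 86400.0 ≈ 588000 s.

588000 seconds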